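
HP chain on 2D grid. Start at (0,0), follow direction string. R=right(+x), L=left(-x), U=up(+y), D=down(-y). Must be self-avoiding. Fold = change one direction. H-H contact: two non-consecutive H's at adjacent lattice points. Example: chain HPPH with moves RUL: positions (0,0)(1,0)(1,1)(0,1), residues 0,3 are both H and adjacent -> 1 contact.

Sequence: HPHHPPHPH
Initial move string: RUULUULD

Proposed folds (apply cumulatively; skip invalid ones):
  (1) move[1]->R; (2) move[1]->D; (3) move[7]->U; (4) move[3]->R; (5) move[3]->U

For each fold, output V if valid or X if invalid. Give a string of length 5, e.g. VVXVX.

Answer: VXVVV

Derivation:
Initial: RUULUULD -> [(0, 0), (1, 0), (1, 1), (1, 2), (0, 2), (0, 3), (0, 4), (-1, 4), (-1, 3)]
Fold 1: move[1]->R => RRULUULD VALID
Fold 2: move[1]->D => RDULUULD INVALID (collision), skipped
Fold 3: move[7]->U => RRULUULU VALID
Fold 4: move[3]->R => RRURUULU VALID
Fold 5: move[3]->U => RRUUUULU VALID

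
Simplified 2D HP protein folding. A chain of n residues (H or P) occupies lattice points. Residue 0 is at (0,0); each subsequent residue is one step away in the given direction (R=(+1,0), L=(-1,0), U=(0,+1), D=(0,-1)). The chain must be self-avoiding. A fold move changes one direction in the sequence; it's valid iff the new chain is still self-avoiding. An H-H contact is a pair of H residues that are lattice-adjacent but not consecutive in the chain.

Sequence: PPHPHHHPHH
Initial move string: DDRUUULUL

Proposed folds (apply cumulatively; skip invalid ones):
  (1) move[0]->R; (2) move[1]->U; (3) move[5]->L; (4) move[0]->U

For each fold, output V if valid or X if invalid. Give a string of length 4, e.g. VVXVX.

Answer: VVVV

Derivation:
Initial: DDRUUULUL -> [(0, 0), (0, -1), (0, -2), (1, -2), (1, -1), (1, 0), (1, 1), (0, 1), (0, 2), (-1, 2)]
Fold 1: move[0]->R => RDRUUULUL VALID
Fold 2: move[1]->U => RURUUULUL VALID
Fold 3: move[5]->L => RURUULLUL VALID
Fold 4: move[0]->U => UURUULLUL VALID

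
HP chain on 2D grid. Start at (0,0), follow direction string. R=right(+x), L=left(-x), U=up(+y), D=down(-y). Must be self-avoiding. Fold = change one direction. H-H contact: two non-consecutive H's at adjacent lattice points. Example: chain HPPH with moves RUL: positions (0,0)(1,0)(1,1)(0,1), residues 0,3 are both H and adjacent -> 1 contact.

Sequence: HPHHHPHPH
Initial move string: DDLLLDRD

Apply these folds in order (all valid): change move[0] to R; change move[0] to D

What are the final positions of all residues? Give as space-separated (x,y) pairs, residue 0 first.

Answer: (0,0) (0,-1) (0,-2) (-1,-2) (-2,-2) (-3,-2) (-3,-3) (-2,-3) (-2,-4)

Derivation:
Initial moves: DDLLLDRD
Fold: move[0]->R => RDLLLDRD (positions: [(0, 0), (1, 0), (1, -1), (0, -1), (-1, -1), (-2, -1), (-2, -2), (-1, -2), (-1, -3)])
Fold: move[0]->D => DDLLLDRD (positions: [(0, 0), (0, -1), (0, -2), (-1, -2), (-2, -2), (-3, -2), (-3, -3), (-2, -3), (-2, -4)])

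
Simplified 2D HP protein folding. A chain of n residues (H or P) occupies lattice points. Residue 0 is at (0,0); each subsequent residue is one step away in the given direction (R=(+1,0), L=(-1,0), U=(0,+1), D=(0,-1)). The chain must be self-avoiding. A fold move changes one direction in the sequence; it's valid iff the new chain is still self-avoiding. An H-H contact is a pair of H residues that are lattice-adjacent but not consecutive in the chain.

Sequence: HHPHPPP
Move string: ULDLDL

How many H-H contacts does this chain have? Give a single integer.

Answer: 1

Derivation:
Positions: [(0, 0), (0, 1), (-1, 1), (-1, 0), (-2, 0), (-2, -1), (-3, -1)]
H-H contact: residue 0 @(0,0) - residue 3 @(-1, 0)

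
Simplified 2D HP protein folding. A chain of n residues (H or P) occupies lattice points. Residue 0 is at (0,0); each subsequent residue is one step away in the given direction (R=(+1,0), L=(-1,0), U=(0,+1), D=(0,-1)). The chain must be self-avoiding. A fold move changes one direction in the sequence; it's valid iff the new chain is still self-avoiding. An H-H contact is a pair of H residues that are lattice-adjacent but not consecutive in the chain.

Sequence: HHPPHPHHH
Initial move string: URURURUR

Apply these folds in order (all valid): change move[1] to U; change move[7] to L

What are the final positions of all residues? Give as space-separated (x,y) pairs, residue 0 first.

Initial moves: URURURUR
Fold: move[1]->U => UUURURUR (positions: [(0, 0), (0, 1), (0, 2), (0, 3), (1, 3), (1, 4), (2, 4), (2, 5), (3, 5)])
Fold: move[7]->L => UUURURUL (positions: [(0, 0), (0, 1), (0, 2), (0, 3), (1, 3), (1, 4), (2, 4), (2, 5), (1, 5)])

Answer: (0,0) (0,1) (0,2) (0,3) (1,3) (1,4) (2,4) (2,5) (1,5)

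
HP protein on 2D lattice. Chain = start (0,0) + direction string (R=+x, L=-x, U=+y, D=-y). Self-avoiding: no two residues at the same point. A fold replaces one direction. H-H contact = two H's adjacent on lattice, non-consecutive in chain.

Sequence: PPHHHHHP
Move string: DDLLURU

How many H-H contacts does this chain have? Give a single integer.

Positions: [(0, 0), (0, -1), (0, -2), (-1, -2), (-2, -2), (-2, -1), (-1, -1), (-1, 0)]
H-H contact: residue 3 @(-1,-2) - residue 6 @(-1, -1)

Answer: 1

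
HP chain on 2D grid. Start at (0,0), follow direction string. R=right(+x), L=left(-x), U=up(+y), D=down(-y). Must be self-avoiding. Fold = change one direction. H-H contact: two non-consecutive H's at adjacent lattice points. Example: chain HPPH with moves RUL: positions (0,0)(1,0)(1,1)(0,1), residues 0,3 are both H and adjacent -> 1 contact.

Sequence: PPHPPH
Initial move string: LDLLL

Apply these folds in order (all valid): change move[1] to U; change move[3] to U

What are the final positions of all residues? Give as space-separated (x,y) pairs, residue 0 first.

Answer: (0,0) (-1,0) (-1,1) (-2,1) (-2,2) (-3,2)

Derivation:
Initial moves: LDLLL
Fold: move[1]->U => LULLL (positions: [(0, 0), (-1, 0), (-1, 1), (-2, 1), (-3, 1), (-4, 1)])
Fold: move[3]->U => LULUL (positions: [(0, 0), (-1, 0), (-1, 1), (-2, 1), (-2, 2), (-3, 2)])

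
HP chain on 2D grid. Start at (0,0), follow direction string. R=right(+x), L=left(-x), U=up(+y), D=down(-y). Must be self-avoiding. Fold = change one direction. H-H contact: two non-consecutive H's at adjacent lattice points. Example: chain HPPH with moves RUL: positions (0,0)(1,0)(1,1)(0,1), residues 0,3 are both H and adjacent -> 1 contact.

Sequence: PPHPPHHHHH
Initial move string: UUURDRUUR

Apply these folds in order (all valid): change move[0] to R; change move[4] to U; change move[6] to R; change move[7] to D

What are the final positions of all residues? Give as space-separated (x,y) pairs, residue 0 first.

Initial moves: UUURDRUUR
Fold: move[0]->R => RUURDRUUR (positions: [(0, 0), (1, 0), (1, 1), (1, 2), (2, 2), (2, 1), (3, 1), (3, 2), (3, 3), (4, 3)])
Fold: move[4]->U => RUURURUUR (positions: [(0, 0), (1, 0), (1, 1), (1, 2), (2, 2), (2, 3), (3, 3), (3, 4), (3, 5), (4, 5)])
Fold: move[6]->R => RUURURRUR (positions: [(0, 0), (1, 0), (1, 1), (1, 2), (2, 2), (2, 3), (3, 3), (4, 3), (4, 4), (5, 4)])
Fold: move[7]->D => RUURURRDR (positions: [(0, 0), (1, 0), (1, 1), (1, 2), (2, 2), (2, 3), (3, 3), (4, 3), (4, 2), (5, 2)])

Answer: (0,0) (1,0) (1,1) (1,2) (2,2) (2,3) (3,3) (4,3) (4,2) (5,2)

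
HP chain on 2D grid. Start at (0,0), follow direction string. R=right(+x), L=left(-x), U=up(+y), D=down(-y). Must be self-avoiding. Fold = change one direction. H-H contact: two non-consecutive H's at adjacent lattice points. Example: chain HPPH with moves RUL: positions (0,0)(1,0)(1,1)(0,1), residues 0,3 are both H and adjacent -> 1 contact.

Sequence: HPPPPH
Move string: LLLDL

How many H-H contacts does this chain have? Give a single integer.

Answer: 0

Derivation:
Positions: [(0, 0), (-1, 0), (-2, 0), (-3, 0), (-3, -1), (-4, -1)]
No H-H contacts found.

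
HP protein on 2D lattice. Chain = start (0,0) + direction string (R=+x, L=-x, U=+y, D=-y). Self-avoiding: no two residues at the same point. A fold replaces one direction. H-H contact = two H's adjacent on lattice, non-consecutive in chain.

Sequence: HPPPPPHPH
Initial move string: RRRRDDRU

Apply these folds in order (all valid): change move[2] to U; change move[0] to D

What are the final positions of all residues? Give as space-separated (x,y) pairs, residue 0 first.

Initial moves: RRRRDDRU
Fold: move[2]->U => RRURDDRU (positions: [(0, 0), (1, 0), (2, 0), (2, 1), (3, 1), (3, 0), (3, -1), (4, -1), (4, 0)])
Fold: move[0]->D => DRURDDRU (positions: [(0, 0), (0, -1), (1, -1), (1, 0), (2, 0), (2, -1), (2, -2), (3, -2), (3, -1)])

Answer: (0,0) (0,-1) (1,-1) (1,0) (2,0) (2,-1) (2,-2) (3,-2) (3,-1)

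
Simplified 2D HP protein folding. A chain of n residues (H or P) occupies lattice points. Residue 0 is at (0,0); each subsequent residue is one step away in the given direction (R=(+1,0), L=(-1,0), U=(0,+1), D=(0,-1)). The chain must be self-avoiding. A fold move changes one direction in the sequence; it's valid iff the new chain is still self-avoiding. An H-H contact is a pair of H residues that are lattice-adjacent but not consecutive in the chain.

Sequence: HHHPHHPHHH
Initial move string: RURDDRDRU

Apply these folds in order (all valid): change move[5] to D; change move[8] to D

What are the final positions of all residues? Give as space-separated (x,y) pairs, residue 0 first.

Initial moves: RURDDRDRU
Fold: move[5]->D => RURDDDDRU (positions: [(0, 0), (1, 0), (1, 1), (2, 1), (2, 0), (2, -1), (2, -2), (2, -3), (3, -3), (3, -2)])
Fold: move[8]->D => RURDDDDRD (positions: [(0, 0), (1, 0), (1, 1), (2, 1), (2, 0), (2, -1), (2, -2), (2, -3), (3, -3), (3, -4)])

Answer: (0,0) (1,0) (1,1) (2,1) (2,0) (2,-1) (2,-2) (2,-3) (3,-3) (3,-4)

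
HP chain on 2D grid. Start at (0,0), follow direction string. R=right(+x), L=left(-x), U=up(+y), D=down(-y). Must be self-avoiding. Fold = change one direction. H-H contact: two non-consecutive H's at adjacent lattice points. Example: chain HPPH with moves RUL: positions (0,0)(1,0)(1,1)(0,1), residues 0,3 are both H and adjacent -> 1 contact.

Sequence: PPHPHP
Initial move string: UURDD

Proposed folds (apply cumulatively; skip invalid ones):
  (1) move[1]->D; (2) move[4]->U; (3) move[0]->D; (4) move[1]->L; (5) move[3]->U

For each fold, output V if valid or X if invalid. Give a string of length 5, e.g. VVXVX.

Answer: XXXXX

Derivation:
Initial: UURDD -> [(0, 0), (0, 1), (0, 2), (1, 2), (1, 1), (1, 0)]
Fold 1: move[1]->D => UDRDD INVALID (collision), skipped
Fold 2: move[4]->U => UURDU INVALID (collision), skipped
Fold 3: move[0]->D => DURDD INVALID (collision), skipped
Fold 4: move[1]->L => ULRDD INVALID (collision), skipped
Fold 5: move[3]->U => UURUD INVALID (collision), skipped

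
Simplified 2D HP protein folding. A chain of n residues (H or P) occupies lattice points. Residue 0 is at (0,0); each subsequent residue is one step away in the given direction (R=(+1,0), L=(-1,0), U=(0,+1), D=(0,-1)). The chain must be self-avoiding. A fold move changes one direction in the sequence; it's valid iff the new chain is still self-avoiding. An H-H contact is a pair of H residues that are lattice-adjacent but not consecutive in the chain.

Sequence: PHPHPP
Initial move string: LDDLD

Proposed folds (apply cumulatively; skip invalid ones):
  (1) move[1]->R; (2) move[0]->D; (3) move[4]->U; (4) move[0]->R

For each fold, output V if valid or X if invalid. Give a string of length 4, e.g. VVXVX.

Initial: LDDLD -> [(0, 0), (-1, 0), (-1, -1), (-1, -2), (-2, -2), (-2, -3)]
Fold 1: move[1]->R => LRDLD INVALID (collision), skipped
Fold 2: move[0]->D => DDDLD VALID
Fold 3: move[4]->U => DDDLU VALID
Fold 4: move[0]->R => RDDLU VALID

Answer: XVVV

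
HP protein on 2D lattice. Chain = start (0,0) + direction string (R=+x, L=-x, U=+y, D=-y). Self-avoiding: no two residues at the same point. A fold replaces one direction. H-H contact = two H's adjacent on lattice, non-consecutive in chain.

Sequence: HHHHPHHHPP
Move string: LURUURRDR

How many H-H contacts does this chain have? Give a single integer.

Answer: 1

Derivation:
Positions: [(0, 0), (-1, 0), (-1, 1), (0, 1), (0, 2), (0, 3), (1, 3), (2, 3), (2, 2), (3, 2)]
H-H contact: residue 0 @(0,0) - residue 3 @(0, 1)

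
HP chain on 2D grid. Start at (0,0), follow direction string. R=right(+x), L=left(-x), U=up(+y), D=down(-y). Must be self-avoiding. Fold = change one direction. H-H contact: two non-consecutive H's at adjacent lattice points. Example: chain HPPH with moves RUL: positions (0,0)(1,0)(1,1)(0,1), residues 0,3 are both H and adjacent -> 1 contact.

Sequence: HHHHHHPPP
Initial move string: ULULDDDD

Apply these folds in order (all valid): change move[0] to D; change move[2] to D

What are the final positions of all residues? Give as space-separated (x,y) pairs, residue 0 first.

Answer: (0,0) (0,-1) (-1,-1) (-1,-2) (-2,-2) (-2,-3) (-2,-4) (-2,-5) (-2,-6)

Derivation:
Initial moves: ULULDDDD
Fold: move[0]->D => DLULDDDD (positions: [(0, 0), (0, -1), (-1, -1), (-1, 0), (-2, 0), (-2, -1), (-2, -2), (-2, -3), (-2, -4)])
Fold: move[2]->D => DLDLDDDD (positions: [(0, 0), (0, -1), (-1, -1), (-1, -2), (-2, -2), (-2, -3), (-2, -4), (-2, -5), (-2, -6)])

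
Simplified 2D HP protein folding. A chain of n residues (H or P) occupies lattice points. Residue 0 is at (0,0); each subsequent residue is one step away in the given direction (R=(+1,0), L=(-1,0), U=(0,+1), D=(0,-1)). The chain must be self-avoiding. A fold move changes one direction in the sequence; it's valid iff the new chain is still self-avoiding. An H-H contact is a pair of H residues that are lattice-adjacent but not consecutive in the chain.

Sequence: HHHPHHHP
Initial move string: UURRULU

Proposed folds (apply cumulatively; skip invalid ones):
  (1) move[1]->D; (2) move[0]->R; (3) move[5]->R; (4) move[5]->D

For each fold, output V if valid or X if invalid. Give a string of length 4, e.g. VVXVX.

Initial: UURRULU -> [(0, 0), (0, 1), (0, 2), (1, 2), (2, 2), (2, 3), (1, 3), (1, 4)]
Fold 1: move[1]->D => UDRRULU INVALID (collision), skipped
Fold 2: move[0]->R => RURRULU VALID
Fold 3: move[5]->R => RURRURU VALID
Fold 4: move[5]->D => RURRUDU INVALID (collision), skipped

Answer: XVVX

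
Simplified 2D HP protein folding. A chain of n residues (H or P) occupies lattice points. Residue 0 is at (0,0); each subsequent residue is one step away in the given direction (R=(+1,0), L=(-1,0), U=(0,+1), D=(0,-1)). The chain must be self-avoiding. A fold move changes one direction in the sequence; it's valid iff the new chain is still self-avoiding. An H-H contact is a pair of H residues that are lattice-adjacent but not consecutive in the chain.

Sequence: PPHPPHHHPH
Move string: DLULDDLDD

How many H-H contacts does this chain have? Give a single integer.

Positions: [(0, 0), (0, -1), (-1, -1), (-1, 0), (-2, 0), (-2, -1), (-2, -2), (-3, -2), (-3, -3), (-3, -4)]
H-H contact: residue 2 @(-1,-1) - residue 5 @(-2, -1)

Answer: 1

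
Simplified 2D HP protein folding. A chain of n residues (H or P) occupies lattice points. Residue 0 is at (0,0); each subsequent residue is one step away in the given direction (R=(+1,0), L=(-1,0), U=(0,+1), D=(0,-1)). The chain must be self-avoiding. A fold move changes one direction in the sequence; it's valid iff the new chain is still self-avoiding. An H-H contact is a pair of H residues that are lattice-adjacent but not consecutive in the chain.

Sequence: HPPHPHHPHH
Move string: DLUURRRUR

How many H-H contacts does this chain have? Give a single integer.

Answer: 2

Derivation:
Positions: [(0, 0), (0, -1), (-1, -1), (-1, 0), (-1, 1), (0, 1), (1, 1), (2, 1), (2, 2), (3, 2)]
H-H contact: residue 0 @(0,0) - residue 3 @(-1, 0)
H-H contact: residue 0 @(0,0) - residue 5 @(0, 1)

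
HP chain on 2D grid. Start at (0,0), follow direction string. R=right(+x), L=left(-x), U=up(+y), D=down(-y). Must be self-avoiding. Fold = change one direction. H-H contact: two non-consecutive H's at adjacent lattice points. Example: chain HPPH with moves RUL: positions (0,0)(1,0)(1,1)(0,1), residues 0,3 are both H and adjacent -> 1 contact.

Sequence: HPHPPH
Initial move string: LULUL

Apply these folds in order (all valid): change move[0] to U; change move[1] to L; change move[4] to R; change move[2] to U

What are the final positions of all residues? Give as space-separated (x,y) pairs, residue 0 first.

Answer: (0,0) (0,1) (-1,1) (-1,2) (-1,3) (0,3)

Derivation:
Initial moves: LULUL
Fold: move[0]->U => UULUL (positions: [(0, 0), (0, 1), (0, 2), (-1, 2), (-1, 3), (-2, 3)])
Fold: move[1]->L => ULLUL (positions: [(0, 0), (0, 1), (-1, 1), (-2, 1), (-2, 2), (-3, 2)])
Fold: move[4]->R => ULLUR (positions: [(0, 0), (0, 1), (-1, 1), (-2, 1), (-2, 2), (-1, 2)])
Fold: move[2]->U => ULUUR (positions: [(0, 0), (0, 1), (-1, 1), (-1, 2), (-1, 3), (0, 3)])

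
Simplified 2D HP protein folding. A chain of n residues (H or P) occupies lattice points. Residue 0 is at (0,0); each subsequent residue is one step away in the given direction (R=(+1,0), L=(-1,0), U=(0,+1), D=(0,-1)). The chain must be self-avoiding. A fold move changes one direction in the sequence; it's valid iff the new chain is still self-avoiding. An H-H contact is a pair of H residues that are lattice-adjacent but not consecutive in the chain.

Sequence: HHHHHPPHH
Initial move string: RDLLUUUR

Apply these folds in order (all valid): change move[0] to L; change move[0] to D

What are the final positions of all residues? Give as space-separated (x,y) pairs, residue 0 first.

Answer: (0,0) (0,-1) (0,-2) (-1,-2) (-2,-2) (-2,-1) (-2,0) (-2,1) (-1,1)

Derivation:
Initial moves: RDLLUUUR
Fold: move[0]->L => LDLLUUUR (positions: [(0, 0), (-1, 0), (-1, -1), (-2, -1), (-3, -1), (-3, 0), (-3, 1), (-3, 2), (-2, 2)])
Fold: move[0]->D => DDLLUUUR (positions: [(0, 0), (0, -1), (0, -2), (-1, -2), (-2, -2), (-2, -1), (-2, 0), (-2, 1), (-1, 1)])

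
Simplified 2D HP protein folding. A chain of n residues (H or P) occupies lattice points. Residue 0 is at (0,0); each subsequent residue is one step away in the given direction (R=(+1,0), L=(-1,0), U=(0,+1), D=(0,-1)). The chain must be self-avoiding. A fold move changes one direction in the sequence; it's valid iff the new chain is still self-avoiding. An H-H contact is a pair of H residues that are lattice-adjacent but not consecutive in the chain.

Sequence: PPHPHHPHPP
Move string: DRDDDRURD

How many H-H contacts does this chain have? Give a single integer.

Answer: 1

Derivation:
Positions: [(0, 0), (0, -1), (1, -1), (1, -2), (1, -3), (1, -4), (2, -4), (2, -3), (3, -3), (3, -4)]
H-H contact: residue 4 @(1,-3) - residue 7 @(2, -3)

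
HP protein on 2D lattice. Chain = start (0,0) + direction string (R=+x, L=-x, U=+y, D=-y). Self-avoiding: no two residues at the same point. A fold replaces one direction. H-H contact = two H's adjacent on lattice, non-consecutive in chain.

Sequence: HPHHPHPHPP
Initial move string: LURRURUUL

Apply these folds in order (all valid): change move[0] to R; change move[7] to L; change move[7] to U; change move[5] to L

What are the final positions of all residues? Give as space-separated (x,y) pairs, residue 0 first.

Answer: (0,0) (1,0) (1,1) (2,1) (3,1) (3,2) (2,2) (2,3) (2,4) (1,4)

Derivation:
Initial moves: LURRURUUL
Fold: move[0]->R => RURRURUUL (positions: [(0, 0), (1, 0), (1, 1), (2, 1), (3, 1), (3, 2), (4, 2), (4, 3), (4, 4), (3, 4)])
Fold: move[7]->L => RURRURULL (positions: [(0, 0), (1, 0), (1, 1), (2, 1), (3, 1), (3, 2), (4, 2), (4, 3), (3, 3), (2, 3)])
Fold: move[7]->U => RURRURUUL (positions: [(0, 0), (1, 0), (1, 1), (2, 1), (3, 1), (3, 2), (4, 2), (4, 3), (4, 4), (3, 4)])
Fold: move[5]->L => RURRULUUL (positions: [(0, 0), (1, 0), (1, 1), (2, 1), (3, 1), (3, 2), (2, 2), (2, 3), (2, 4), (1, 4)])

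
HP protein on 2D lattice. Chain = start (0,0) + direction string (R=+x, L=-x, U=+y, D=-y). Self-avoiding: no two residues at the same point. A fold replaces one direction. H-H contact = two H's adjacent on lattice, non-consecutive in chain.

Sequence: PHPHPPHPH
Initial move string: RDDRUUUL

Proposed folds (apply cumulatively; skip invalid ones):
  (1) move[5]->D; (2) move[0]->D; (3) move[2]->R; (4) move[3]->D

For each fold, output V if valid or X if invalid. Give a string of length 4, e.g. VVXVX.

Answer: XXVX

Derivation:
Initial: RDDRUUUL -> [(0, 0), (1, 0), (1, -1), (1, -2), (2, -2), (2, -1), (2, 0), (2, 1), (1, 1)]
Fold 1: move[5]->D => RDDRUDUL INVALID (collision), skipped
Fold 2: move[0]->D => DDDRUUUL INVALID (collision), skipped
Fold 3: move[2]->R => RDRRUUUL VALID
Fold 4: move[3]->D => RDRDUUUL INVALID (collision), skipped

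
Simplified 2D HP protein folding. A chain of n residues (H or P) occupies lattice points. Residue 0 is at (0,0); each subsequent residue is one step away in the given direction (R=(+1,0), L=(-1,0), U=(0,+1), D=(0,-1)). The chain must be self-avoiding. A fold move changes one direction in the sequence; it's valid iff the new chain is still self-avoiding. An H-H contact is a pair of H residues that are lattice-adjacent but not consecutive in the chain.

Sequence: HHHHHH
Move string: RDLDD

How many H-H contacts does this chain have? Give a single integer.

Positions: [(0, 0), (1, 0), (1, -1), (0, -1), (0, -2), (0, -3)]
H-H contact: residue 0 @(0,0) - residue 3 @(0, -1)

Answer: 1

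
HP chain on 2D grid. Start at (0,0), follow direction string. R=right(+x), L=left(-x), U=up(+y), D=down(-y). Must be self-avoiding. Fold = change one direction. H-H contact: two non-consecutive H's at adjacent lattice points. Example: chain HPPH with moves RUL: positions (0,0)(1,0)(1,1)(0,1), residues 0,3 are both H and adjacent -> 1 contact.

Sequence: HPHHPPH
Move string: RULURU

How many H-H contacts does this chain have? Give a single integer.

Answer: 1

Derivation:
Positions: [(0, 0), (1, 0), (1, 1), (0, 1), (0, 2), (1, 2), (1, 3)]
H-H contact: residue 0 @(0,0) - residue 3 @(0, 1)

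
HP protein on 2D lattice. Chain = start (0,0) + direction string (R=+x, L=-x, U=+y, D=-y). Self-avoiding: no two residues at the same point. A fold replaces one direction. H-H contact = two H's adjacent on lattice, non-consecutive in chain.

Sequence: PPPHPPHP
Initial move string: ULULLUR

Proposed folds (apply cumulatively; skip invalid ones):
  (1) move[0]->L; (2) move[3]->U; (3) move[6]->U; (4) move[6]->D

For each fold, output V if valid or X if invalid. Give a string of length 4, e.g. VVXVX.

Initial: ULULLUR -> [(0, 0), (0, 1), (-1, 1), (-1, 2), (-2, 2), (-3, 2), (-3, 3), (-2, 3)]
Fold 1: move[0]->L => LLULLUR VALID
Fold 2: move[3]->U => LLUULUR VALID
Fold 3: move[6]->U => LLUULUU VALID
Fold 4: move[6]->D => LLUULUD INVALID (collision), skipped

Answer: VVVX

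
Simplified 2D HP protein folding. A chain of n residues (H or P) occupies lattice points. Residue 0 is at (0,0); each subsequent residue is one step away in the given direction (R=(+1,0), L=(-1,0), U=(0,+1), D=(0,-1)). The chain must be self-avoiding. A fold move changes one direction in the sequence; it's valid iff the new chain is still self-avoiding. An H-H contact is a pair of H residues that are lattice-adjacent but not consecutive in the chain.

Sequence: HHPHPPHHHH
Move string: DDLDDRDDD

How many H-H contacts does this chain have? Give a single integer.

Positions: [(0, 0), (0, -1), (0, -2), (-1, -2), (-1, -3), (-1, -4), (0, -4), (0, -5), (0, -6), (0, -7)]
No H-H contacts found.

Answer: 0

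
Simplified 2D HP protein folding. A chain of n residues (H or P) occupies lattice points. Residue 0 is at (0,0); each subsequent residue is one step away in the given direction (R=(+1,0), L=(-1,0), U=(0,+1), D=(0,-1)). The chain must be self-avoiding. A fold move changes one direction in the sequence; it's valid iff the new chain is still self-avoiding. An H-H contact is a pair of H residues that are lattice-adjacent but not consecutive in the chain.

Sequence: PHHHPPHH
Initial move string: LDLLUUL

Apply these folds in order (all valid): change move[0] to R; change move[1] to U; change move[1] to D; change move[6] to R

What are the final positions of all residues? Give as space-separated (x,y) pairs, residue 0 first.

Answer: (0,0) (1,0) (1,-1) (0,-1) (-1,-1) (-1,0) (-1,1) (0,1)

Derivation:
Initial moves: LDLLUUL
Fold: move[0]->R => RDLLUUL (positions: [(0, 0), (1, 0), (1, -1), (0, -1), (-1, -1), (-1, 0), (-1, 1), (-2, 1)])
Fold: move[1]->U => RULLUUL (positions: [(0, 0), (1, 0), (1, 1), (0, 1), (-1, 1), (-1, 2), (-1, 3), (-2, 3)])
Fold: move[1]->D => RDLLUUL (positions: [(0, 0), (1, 0), (1, -1), (0, -1), (-1, -1), (-1, 0), (-1, 1), (-2, 1)])
Fold: move[6]->R => RDLLUUR (positions: [(0, 0), (1, 0), (1, -1), (0, -1), (-1, -1), (-1, 0), (-1, 1), (0, 1)])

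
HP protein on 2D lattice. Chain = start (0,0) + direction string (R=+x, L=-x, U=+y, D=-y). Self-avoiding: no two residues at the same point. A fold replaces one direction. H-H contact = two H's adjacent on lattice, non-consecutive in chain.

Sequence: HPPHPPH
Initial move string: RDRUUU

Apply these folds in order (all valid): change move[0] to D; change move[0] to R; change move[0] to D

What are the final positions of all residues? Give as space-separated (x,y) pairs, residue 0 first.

Initial moves: RDRUUU
Fold: move[0]->D => DDRUUU (positions: [(0, 0), (0, -1), (0, -2), (1, -2), (1, -1), (1, 0), (1, 1)])
Fold: move[0]->R => RDRUUU (positions: [(0, 0), (1, 0), (1, -1), (2, -1), (2, 0), (2, 1), (2, 2)])
Fold: move[0]->D => DDRUUU (positions: [(0, 0), (0, -1), (0, -2), (1, -2), (1, -1), (1, 0), (1, 1)])

Answer: (0,0) (0,-1) (0,-2) (1,-2) (1,-1) (1,0) (1,1)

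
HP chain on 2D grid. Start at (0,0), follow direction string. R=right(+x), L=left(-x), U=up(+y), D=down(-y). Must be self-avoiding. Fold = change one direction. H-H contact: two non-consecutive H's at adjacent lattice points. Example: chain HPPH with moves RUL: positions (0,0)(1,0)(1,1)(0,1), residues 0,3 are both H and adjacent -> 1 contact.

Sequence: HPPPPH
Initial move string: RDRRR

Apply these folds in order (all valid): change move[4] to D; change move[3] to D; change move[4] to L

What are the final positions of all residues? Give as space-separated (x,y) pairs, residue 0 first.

Initial moves: RDRRR
Fold: move[4]->D => RDRRD (positions: [(0, 0), (1, 0), (1, -1), (2, -1), (3, -1), (3, -2)])
Fold: move[3]->D => RDRDD (positions: [(0, 0), (1, 0), (1, -1), (2, -1), (2, -2), (2, -3)])
Fold: move[4]->L => RDRDL (positions: [(0, 0), (1, 0), (1, -1), (2, -1), (2, -2), (1, -2)])

Answer: (0,0) (1,0) (1,-1) (2,-1) (2,-2) (1,-2)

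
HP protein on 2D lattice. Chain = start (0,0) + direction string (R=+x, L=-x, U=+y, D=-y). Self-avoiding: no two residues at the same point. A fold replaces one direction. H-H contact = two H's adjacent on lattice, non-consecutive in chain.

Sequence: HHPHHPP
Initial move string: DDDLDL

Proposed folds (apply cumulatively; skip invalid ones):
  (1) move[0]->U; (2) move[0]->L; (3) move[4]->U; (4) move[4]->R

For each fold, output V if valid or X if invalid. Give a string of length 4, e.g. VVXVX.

Answer: XVVX

Derivation:
Initial: DDDLDL -> [(0, 0), (0, -1), (0, -2), (0, -3), (-1, -3), (-1, -4), (-2, -4)]
Fold 1: move[0]->U => UDDLDL INVALID (collision), skipped
Fold 2: move[0]->L => LDDLDL VALID
Fold 3: move[4]->U => LDDLUL VALID
Fold 4: move[4]->R => LDDLRL INVALID (collision), skipped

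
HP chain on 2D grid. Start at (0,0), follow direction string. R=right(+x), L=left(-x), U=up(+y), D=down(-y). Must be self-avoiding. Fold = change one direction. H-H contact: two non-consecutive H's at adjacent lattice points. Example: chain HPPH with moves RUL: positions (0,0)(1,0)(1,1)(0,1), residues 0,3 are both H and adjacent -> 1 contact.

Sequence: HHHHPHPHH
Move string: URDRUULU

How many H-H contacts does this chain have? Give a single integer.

Positions: [(0, 0), (0, 1), (1, 1), (1, 0), (2, 0), (2, 1), (2, 2), (1, 2), (1, 3)]
H-H contact: residue 0 @(0,0) - residue 3 @(1, 0)
H-H contact: residue 2 @(1,1) - residue 5 @(2, 1)
H-H contact: residue 2 @(1,1) - residue 7 @(1, 2)

Answer: 3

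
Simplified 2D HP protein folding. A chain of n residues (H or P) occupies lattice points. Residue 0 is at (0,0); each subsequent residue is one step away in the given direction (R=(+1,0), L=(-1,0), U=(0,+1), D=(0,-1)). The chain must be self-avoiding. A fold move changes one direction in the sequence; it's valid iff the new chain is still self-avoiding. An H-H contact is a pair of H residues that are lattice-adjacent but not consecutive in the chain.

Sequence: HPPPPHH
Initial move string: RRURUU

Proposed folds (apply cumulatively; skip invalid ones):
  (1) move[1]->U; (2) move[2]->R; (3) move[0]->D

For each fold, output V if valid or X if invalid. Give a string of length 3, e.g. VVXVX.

Answer: VVX

Derivation:
Initial: RRURUU -> [(0, 0), (1, 0), (2, 0), (2, 1), (3, 1), (3, 2), (3, 3)]
Fold 1: move[1]->U => RUURUU VALID
Fold 2: move[2]->R => RURRUU VALID
Fold 3: move[0]->D => DURRUU INVALID (collision), skipped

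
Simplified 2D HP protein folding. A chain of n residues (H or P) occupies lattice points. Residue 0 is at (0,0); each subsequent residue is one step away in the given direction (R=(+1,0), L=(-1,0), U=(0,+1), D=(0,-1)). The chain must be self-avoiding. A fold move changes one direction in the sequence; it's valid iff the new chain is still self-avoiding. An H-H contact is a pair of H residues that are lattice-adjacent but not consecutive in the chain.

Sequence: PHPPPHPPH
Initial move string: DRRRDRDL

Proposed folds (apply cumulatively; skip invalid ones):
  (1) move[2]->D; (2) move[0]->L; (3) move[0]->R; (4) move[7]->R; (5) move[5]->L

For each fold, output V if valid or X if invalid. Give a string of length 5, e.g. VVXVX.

Answer: VXVVV

Derivation:
Initial: DRRRDRDL -> [(0, 0), (0, -1), (1, -1), (2, -1), (3, -1), (3, -2), (4, -2), (4, -3), (3, -3)]
Fold 1: move[2]->D => DRDRDRDL VALID
Fold 2: move[0]->L => LRDRDRDL INVALID (collision), skipped
Fold 3: move[0]->R => RRDRDRDL VALID
Fold 4: move[7]->R => RRDRDRDR VALID
Fold 5: move[5]->L => RRDRDLDR VALID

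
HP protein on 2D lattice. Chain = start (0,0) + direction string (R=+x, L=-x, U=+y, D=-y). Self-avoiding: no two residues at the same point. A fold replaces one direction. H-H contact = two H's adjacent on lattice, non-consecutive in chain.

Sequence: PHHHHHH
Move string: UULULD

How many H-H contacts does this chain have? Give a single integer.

Answer: 1

Derivation:
Positions: [(0, 0), (0, 1), (0, 2), (-1, 2), (-1, 3), (-2, 3), (-2, 2)]
H-H contact: residue 3 @(-1,2) - residue 6 @(-2, 2)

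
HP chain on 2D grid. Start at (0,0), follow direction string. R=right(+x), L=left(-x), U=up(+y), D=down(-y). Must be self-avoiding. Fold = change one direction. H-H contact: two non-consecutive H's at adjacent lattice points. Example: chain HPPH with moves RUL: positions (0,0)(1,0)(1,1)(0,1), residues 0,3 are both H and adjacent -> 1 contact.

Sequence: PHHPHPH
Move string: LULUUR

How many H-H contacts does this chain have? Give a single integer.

Answer: 0

Derivation:
Positions: [(0, 0), (-1, 0), (-1, 1), (-2, 1), (-2, 2), (-2, 3), (-1, 3)]
No H-H contacts found.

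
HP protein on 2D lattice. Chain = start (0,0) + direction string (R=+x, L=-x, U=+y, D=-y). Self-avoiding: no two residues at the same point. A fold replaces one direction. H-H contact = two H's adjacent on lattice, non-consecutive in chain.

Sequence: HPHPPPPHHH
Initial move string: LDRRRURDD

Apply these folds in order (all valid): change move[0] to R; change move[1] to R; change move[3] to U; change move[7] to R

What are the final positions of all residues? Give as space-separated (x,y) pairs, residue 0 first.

Answer: (0,0) (1,0) (2,0) (3,0) (3,1) (4,1) (4,2) (5,2) (6,2) (6,1)

Derivation:
Initial moves: LDRRRURDD
Fold: move[0]->R => RDRRRURDD (positions: [(0, 0), (1, 0), (1, -1), (2, -1), (3, -1), (4, -1), (4, 0), (5, 0), (5, -1), (5, -2)])
Fold: move[1]->R => RRRRRURDD (positions: [(0, 0), (1, 0), (2, 0), (3, 0), (4, 0), (5, 0), (5, 1), (6, 1), (6, 0), (6, -1)])
Fold: move[3]->U => RRRURURDD (positions: [(0, 0), (1, 0), (2, 0), (3, 0), (3, 1), (4, 1), (4, 2), (5, 2), (5, 1), (5, 0)])
Fold: move[7]->R => RRRURURRD (positions: [(0, 0), (1, 0), (2, 0), (3, 0), (3, 1), (4, 1), (4, 2), (5, 2), (6, 2), (6, 1)])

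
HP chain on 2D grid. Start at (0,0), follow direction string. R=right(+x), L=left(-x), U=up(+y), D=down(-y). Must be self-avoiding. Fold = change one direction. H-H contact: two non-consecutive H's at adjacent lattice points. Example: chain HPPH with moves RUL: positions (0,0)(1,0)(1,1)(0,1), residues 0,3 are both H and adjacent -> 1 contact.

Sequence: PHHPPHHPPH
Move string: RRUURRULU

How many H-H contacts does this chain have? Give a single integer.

Answer: 0

Derivation:
Positions: [(0, 0), (1, 0), (2, 0), (2, 1), (2, 2), (3, 2), (4, 2), (4, 3), (3, 3), (3, 4)]
No H-H contacts found.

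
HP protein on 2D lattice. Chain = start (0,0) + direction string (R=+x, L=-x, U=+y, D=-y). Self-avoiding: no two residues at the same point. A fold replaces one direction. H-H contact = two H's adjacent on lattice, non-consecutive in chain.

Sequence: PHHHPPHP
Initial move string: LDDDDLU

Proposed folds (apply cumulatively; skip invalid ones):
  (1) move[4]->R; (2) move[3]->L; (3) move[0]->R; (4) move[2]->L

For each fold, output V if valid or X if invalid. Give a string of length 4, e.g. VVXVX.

Initial: LDDDDLU -> [(0, 0), (-1, 0), (-1, -1), (-1, -2), (-1, -3), (-1, -4), (-2, -4), (-2, -3)]
Fold 1: move[4]->R => LDDDRLU INVALID (collision), skipped
Fold 2: move[3]->L => LDDLDLU VALID
Fold 3: move[0]->R => RDDLDLU VALID
Fold 4: move[2]->L => RDLLDLU VALID

Answer: XVVV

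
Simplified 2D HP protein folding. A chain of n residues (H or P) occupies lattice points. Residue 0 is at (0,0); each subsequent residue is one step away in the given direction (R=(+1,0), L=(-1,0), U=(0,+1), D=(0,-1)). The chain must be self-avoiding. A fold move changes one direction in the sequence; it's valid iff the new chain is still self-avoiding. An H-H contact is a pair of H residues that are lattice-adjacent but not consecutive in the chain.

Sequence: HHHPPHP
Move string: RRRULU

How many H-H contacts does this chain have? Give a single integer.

Answer: 1

Derivation:
Positions: [(0, 0), (1, 0), (2, 0), (3, 0), (3, 1), (2, 1), (2, 2)]
H-H contact: residue 2 @(2,0) - residue 5 @(2, 1)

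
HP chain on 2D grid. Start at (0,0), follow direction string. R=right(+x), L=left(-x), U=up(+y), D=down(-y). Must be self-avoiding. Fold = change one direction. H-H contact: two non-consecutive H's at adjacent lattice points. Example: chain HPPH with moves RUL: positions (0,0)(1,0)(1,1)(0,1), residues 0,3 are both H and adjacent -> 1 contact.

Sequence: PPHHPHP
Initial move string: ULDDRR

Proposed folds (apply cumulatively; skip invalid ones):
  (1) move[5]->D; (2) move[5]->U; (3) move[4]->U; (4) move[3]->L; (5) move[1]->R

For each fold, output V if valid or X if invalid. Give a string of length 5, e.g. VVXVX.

Answer: VXXXV

Derivation:
Initial: ULDDRR -> [(0, 0), (0, 1), (-1, 1), (-1, 0), (-1, -1), (0, -1), (1, -1)]
Fold 1: move[5]->D => ULDDRD VALID
Fold 2: move[5]->U => ULDDRU INVALID (collision), skipped
Fold 3: move[4]->U => ULDDUD INVALID (collision), skipped
Fold 4: move[3]->L => ULDLRD INVALID (collision), skipped
Fold 5: move[1]->R => URDDRD VALID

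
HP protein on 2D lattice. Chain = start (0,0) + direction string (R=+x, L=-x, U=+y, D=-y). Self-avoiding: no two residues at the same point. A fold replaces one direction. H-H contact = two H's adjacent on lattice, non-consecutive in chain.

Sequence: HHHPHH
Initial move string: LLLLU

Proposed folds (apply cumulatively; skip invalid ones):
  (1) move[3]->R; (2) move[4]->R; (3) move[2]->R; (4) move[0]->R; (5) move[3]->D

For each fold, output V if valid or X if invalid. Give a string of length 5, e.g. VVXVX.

Initial: LLLLU -> [(0, 0), (-1, 0), (-2, 0), (-3, 0), (-4, 0), (-4, 1)]
Fold 1: move[3]->R => LLLRU INVALID (collision), skipped
Fold 2: move[4]->R => LLLLR INVALID (collision), skipped
Fold 3: move[2]->R => LLRLU INVALID (collision), skipped
Fold 4: move[0]->R => RLLLU INVALID (collision), skipped
Fold 5: move[3]->D => LLLDU INVALID (collision), skipped

Answer: XXXXX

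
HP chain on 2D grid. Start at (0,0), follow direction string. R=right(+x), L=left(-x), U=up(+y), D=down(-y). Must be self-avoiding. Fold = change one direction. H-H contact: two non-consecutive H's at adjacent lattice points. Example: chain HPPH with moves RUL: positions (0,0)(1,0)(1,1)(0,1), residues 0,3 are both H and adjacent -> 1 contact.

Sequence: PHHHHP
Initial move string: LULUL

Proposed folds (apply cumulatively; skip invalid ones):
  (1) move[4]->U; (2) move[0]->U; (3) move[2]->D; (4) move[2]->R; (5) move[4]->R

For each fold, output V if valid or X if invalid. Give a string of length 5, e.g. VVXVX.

Answer: VVXVV

Derivation:
Initial: LULUL -> [(0, 0), (-1, 0), (-1, 1), (-2, 1), (-2, 2), (-3, 2)]
Fold 1: move[4]->U => LULUU VALID
Fold 2: move[0]->U => UULUU VALID
Fold 3: move[2]->D => UUDUU INVALID (collision), skipped
Fold 4: move[2]->R => UURUU VALID
Fold 5: move[4]->R => UURUR VALID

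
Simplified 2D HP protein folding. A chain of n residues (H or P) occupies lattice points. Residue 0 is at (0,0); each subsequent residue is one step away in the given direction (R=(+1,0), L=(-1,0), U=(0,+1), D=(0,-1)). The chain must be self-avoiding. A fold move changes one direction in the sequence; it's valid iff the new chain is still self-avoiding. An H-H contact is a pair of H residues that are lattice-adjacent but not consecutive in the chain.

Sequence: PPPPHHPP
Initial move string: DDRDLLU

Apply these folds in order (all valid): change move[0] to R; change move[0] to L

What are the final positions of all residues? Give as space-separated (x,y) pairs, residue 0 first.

Answer: (0,0) (-1,0) (-1,-1) (0,-1) (0,-2) (-1,-2) (-2,-2) (-2,-1)

Derivation:
Initial moves: DDRDLLU
Fold: move[0]->R => RDRDLLU (positions: [(0, 0), (1, 0), (1, -1), (2, -1), (2, -2), (1, -2), (0, -2), (0, -1)])
Fold: move[0]->L => LDRDLLU (positions: [(0, 0), (-1, 0), (-1, -1), (0, -1), (0, -2), (-1, -2), (-2, -2), (-2, -1)])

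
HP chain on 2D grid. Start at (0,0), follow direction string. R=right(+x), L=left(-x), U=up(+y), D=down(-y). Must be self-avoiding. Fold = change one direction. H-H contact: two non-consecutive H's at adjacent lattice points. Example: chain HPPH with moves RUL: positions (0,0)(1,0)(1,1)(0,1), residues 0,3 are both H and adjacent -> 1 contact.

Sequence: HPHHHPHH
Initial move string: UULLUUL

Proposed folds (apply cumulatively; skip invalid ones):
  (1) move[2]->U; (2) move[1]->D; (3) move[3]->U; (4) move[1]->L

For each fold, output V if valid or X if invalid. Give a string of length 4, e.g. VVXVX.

Answer: VXVV

Derivation:
Initial: UULLUUL -> [(0, 0), (0, 1), (0, 2), (-1, 2), (-2, 2), (-2, 3), (-2, 4), (-3, 4)]
Fold 1: move[2]->U => UUULUUL VALID
Fold 2: move[1]->D => UDULUUL INVALID (collision), skipped
Fold 3: move[3]->U => UUUUUUL VALID
Fold 4: move[1]->L => ULUUUUL VALID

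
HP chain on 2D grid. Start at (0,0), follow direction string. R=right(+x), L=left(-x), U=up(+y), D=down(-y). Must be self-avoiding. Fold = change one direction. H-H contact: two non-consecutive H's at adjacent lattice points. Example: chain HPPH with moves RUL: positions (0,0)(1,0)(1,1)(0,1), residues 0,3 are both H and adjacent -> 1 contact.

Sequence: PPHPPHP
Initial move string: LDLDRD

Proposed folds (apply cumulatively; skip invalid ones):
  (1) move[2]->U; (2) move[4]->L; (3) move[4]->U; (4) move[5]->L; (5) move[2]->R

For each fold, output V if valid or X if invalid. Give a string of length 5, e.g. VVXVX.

Initial: LDLDRD -> [(0, 0), (-1, 0), (-1, -1), (-2, -1), (-2, -2), (-1, -2), (-1, -3)]
Fold 1: move[2]->U => LDUDRD INVALID (collision), skipped
Fold 2: move[4]->L => LDLDLD VALID
Fold 3: move[4]->U => LDLDUD INVALID (collision), skipped
Fold 4: move[5]->L => LDLDLL VALID
Fold 5: move[2]->R => LDRDLL VALID

Answer: XVXVV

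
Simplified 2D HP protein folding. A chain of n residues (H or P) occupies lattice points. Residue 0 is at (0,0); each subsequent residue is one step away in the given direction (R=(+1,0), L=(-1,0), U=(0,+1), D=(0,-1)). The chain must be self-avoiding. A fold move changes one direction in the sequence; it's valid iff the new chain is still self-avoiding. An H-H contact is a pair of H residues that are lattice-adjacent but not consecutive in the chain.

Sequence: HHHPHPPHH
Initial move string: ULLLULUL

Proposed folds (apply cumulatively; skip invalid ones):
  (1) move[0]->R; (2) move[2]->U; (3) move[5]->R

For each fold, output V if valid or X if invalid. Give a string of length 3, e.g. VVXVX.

Answer: XVV

Derivation:
Initial: ULLLULUL -> [(0, 0), (0, 1), (-1, 1), (-2, 1), (-3, 1), (-3, 2), (-4, 2), (-4, 3), (-5, 3)]
Fold 1: move[0]->R => RLLLULUL INVALID (collision), skipped
Fold 2: move[2]->U => ULULULUL VALID
Fold 3: move[5]->R => ULULURUL VALID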